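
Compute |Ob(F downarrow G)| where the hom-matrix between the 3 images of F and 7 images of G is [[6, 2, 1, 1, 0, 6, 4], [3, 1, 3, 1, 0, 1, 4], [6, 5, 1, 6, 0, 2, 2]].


Objects of (F downarrow G) are triples (a, b, h: F(a)->G(b)).
The count equals the sum of all entries in the hom-matrix.
sum(row 0) = 20
sum(row 1) = 13
sum(row 2) = 22
Grand total = 55

55


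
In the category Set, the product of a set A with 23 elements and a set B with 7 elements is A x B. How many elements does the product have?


In Set, the product A x B is the Cartesian product.
By the universal property, |A x B| = |A| * |B|.
|A x B| = 23 * 7 = 161

161


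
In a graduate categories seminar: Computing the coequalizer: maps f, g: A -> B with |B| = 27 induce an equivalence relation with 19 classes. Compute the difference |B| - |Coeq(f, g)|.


The coequalizer Coeq(f, g) = B / ~ has one element per equivalence class.
|B| = 27, |Coeq(f, g)| = 19.
|B| - |Coeq(f, g)| = 27 - 19 = 8.

8


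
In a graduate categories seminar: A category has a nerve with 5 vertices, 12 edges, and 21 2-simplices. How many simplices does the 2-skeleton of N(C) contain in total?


The 2-skeleton of the nerve N(C) consists of simplices in dimensions 0, 1, 2:
  |N(C)_0| = 5 (objects)
  |N(C)_1| = 12 (morphisms)
  |N(C)_2| = 21 (composable pairs)
Total = 5 + 12 + 21 = 38

38


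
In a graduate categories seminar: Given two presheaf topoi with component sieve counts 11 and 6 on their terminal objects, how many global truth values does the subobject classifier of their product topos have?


In a product of presheaf topoi E_1 x E_2, the subobject classifier
is Omega = Omega_1 x Omega_2 (componentwise), so
|Omega(top)| = |Omega_1(top_1)| * |Omega_2(top_2)|.
= 11 * 6 = 66.

66


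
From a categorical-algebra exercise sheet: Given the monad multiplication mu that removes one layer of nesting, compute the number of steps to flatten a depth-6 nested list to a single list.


Each application of mu: T^2 -> T removes one layer of nesting.
Starting at depth 6 (i.e., T^6(X)), we need to reach T(X).
Number of mu applications = 6 - 1 = 5

5


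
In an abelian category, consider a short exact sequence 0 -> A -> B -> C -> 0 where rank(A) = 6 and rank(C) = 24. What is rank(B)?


For a short exact sequence 0 -> A -> B -> C -> 0,
rank is additive: rank(B) = rank(A) + rank(C).
rank(B) = 6 + 24 = 30

30


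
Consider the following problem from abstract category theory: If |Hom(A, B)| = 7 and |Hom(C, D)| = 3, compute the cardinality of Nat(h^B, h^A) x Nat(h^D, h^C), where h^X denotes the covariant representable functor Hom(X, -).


By the Yoneda lemma, Nat(h^B, h^A) is isomorphic to Hom(A, B),
so |Nat(h^B, h^A)| = |Hom(A, B)| and |Nat(h^D, h^C)| = |Hom(C, D)|.
|Hom(A, B)| = 7, |Hom(C, D)| = 3.
|Nat(h^B, h^A) x Nat(h^D, h^C)| = 7 * 3 = 21

21


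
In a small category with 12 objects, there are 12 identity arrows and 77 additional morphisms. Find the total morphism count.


Each object has an identity morphism, giving 12 identities.
Adding the 77 non-identity morphisms:
Total = 12 + 77 = 89

89


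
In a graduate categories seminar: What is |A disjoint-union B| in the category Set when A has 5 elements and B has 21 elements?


In Set, the coproduct A + B is the disjoint union.
|A + B| = |A| + |B| = 5 + 21 = 26

26


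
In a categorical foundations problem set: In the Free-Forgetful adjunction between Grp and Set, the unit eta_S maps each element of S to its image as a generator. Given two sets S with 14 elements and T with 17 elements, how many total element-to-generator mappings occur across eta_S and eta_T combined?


The unit eta_X: X -> U(F(X)) of the Free-Forgetful adjunction
maps each element of X to a generator of F(X). For X = S + T (disjoint
union in Set), |S + T| = |S| + |T|.
Total mappings = 14 + 17 = 31.

31


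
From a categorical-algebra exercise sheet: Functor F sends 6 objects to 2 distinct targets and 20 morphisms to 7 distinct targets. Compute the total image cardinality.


The image of F consists of distinct objects and distinct morphisms.
|Im(F)| on objects = 2
|Im(F)| on morphisms = 7
Total image cardinality = 2 + 7 = 9

9


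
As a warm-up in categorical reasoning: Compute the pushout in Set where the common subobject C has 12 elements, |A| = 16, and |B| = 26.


The pushout A +_C B identifies the images of C in A and B.
|A +_C B| = |A| + |B| - |C| (for injections).
= 16 + 26 - 12 = 30

30


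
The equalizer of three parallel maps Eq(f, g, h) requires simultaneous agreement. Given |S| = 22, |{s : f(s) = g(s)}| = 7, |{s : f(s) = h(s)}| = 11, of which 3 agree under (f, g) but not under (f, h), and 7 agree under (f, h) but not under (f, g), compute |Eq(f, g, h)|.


Eq(f, g, h) is the triple-agreement set: points in S where all three
maps take the same value. Using inclusion-exclusion on the pairwise data:
Pair (f, g) agrees on 7 points; pair (f, h) on 11 points.
Points agreeing under (f, g) but not (f, h) = 3; under (f, h) but not (f, g) = 7.
Triple-agreement = agreement-in-(f, g) minus points that agree under (f, g) but not (f, h):
|Eq(f, g, h)| = 7 - 3 = 4
(cross-check via (f, h): 11 - 7 = 4.)

4


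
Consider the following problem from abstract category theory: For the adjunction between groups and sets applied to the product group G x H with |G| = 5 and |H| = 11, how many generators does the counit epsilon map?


The counit epsilon_K: F(U(K)) -> K of the Free-Forgetful adjunction
maps |K| generators of F(U(K)) into K. For K = G x H (the product group),
|G x H| = |G| * |H|.
Total generators mapped = 5 * 11 = 55.

55


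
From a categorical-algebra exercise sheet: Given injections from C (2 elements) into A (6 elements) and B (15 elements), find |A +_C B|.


The pushout A +_C B identifies the images of C in A and B.
|A +_C B| = |A| + |B| - |C| (for injections).
= 6 + 15 - 2 = 19

19


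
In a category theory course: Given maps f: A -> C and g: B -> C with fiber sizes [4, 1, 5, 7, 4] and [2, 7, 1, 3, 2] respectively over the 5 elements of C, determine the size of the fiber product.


The pullback A x_C B consists of pairs (a, b) with f(a) = g(b).
For each element c in C, the fiber product has |f^-1(c)| * |g^-1(c)| elements.
Summing over C: 4 * 2 + 1 * 7 + 5 * 1 + 7 * 3 + 4 * 2
= 8 + 7 + 5 + 21 + 8 = 49

49


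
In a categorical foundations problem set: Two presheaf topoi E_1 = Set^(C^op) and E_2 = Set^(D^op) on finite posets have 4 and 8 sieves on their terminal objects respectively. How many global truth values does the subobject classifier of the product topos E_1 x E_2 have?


In a product of presheaf topoi E_1 x E_2, the subobject classifier
is Omega = Omega_1 x Omega_2 (componentwise), so
|Omega(top)| = |Omega_1(top_1)| * |Omega_2(top_2)|.
= 4 * 8 = 32.

32


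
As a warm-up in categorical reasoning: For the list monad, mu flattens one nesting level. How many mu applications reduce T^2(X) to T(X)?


Each application of mu: T^2 -> T removes one layer of nesting.
Starting at depth 2 (i.e., T^2(X)), we need to reach T(X).
Number of mu applications = 2 - 1 = 1

1


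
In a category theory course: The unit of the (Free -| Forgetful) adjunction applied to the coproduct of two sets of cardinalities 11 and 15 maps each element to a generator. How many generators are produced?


The unit eta_X: X -> U(F(X)) of the Free-Forgetful adjunction
maps each element of X to a generator of F(X). For X = S + T (disjoint
union in Set), |S + T| = |S| + |T|.
Total mappings = 11 + 15 = 26.

26


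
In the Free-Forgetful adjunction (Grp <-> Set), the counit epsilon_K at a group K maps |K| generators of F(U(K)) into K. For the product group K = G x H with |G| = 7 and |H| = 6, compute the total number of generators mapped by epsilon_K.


The counit epsilon_K: F(U(K)) -> K of the Free-Forgetful adjunction
maps |K| generators of F(U(K)) into K. For K = G x H (the product group),
|G x H| = |G| * |H|.
Total generators mapped = 7 * 6 = 42.

42


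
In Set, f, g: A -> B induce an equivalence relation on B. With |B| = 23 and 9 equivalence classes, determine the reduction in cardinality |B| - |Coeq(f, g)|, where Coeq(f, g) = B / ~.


The coequalizer Coeq(f, g) = B / ~ has one element per equivalence class.
|B| = 23, |Coeq(f, g)| = 9.
|B| - |Coeq(f, g)| = 23 - 9 = 14.

14


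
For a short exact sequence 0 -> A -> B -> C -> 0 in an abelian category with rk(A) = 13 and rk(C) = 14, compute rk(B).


For a short exact sequence 0 -> A -> B -> C -> 0,
rank is additive: rank(B) = rank(A) + rank(C).
rank(B) = 13 + 14 = 27

27


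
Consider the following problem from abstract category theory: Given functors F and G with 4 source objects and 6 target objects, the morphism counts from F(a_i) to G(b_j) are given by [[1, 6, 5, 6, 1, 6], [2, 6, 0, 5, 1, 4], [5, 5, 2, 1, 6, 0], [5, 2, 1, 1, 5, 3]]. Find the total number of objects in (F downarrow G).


Objects of (F downarrow G) are triples (a, b, h: F(a)->G(b)).
The count equals the sum of all entries in the hom-matrix.
sum(row 0) = 25
sum(row 1) = 18
sum(row 2) = 19
sum(row 3) = 17
Grand total = 79

79


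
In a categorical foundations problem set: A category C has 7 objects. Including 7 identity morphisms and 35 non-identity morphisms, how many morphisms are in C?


Each object has an identity morphism, giving 7 identities.
Adding the 35 non-identity morphisms:
Total = 7 + 35 = 42

42


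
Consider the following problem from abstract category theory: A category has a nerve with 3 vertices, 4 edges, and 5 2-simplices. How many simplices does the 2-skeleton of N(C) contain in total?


The 2-skeleton of the nerve N(C) consists of simplices in dimensions 0, 1, 2:
  |N(C)_0| = 3 (objects)
  |N(C)_1| = 4 (morphisms)
  |N(C)_2| = 5 (composable pairs)
Total = 3 + 4 + 5 = 12

12


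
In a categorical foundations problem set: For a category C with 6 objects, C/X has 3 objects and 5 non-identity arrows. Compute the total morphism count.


In the slice category C/X, objects are morphisms to X.
Identity morphisms: 3 (one per object of C/X).
Non-identity morphisms: 5.
Total = 3 + 5 = 8

8


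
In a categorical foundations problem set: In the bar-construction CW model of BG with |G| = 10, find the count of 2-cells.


In the bar-construction CW model of BG, the n-cells are indexed by
n-tuples [g_1|...|g_n] of non-identity elements of G (degenerate
simplices with some g_i = e do not contribute cells), so there are
(|G| - 1)^n n-cells.
For dim = 2 with |G| = 10:
cells = (10 - 1)^2 = 9^2 = 81

81


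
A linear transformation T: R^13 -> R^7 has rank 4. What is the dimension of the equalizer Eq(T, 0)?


The equalizer of f and the zero map is ker(f).
By the rank-nullity theorem: dim(ker(f)) = dim(domain) - rank(f).
dim(ker(f)) = 13 - 4 = 9

9


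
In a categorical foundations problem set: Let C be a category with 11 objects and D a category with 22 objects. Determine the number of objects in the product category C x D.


The product category C x D has objects that are pairs (c, d).
Number of pairs = |Ob(C)| * |Ob(D)| = 11 * 22 = 242

242


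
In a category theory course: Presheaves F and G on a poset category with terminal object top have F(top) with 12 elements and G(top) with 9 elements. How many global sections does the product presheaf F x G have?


Global sections of a presheaf on a poset with terminal top satisfy
Gamma(H) ~ H(top). Presheaves admit pointwise products, so
(F x G)(top) = F(top) x G(top) (Cartesian product).
|Gamma(F x G)| = |F(top)| * |G(top)| = 12 * 9 = 108.

108


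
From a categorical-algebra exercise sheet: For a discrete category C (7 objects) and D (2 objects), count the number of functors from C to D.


A functor from a discrete category C to D is determined by
where each object maps. Each of the 7 objects of C can map
to any of the 2 objects of D independently.
Number of functors = 2^7 = 128

128


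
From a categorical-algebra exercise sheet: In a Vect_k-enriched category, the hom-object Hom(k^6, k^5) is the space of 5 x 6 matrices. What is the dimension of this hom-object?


In Vect-enriched categories, Hom(k^n, k^m) is the space of m x n matrices.
dim(Hom(k^6, k^5)) = 5 * 6 = 30

30


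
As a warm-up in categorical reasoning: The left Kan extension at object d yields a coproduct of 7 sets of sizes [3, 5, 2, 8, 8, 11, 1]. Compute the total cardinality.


Pointwise, the left Kan extension (Lan_F H)(d) is the colimit, indexed
by the comma category (F downarrow d), of H composed with the
projection (F downarrow d) -> C. Here that colimit is given
as a coproduct (disjoint union) of sets, so its cardinality is the
sum of the sizes of the summands.
Coproduct of sets with sizes: 3 + 5 + 2 + 8 + 8 + 11 + 1
= 38

38


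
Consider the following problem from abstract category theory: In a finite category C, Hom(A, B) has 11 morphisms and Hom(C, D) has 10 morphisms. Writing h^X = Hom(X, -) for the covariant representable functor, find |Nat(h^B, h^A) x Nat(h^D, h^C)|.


By the Yoneda lemma, Nat(h^B, h^A) is isomorphic to Hom(A, B),
so |Nat(h^B, h^A)| = |Hom(A, B)| and |Nat(h^D, h^C)| = |Hom(C, D)|.
|Hom(A, B)| = 11, |Hom(C, D)| = 10.
|Nat(h^B, h^A) x Nat(h^D, h^C)| = 11 * 10 = 110

110


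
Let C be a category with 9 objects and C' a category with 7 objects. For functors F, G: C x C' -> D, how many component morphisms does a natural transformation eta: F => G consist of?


A natural transformation eta: F => G assigns one component morphism per
object of the domain category.
The domain is the product category C x C', so
|Ob(C x C')| = |Ob(C)| * |Ob(C')| = 9 * 7 = 63.
Therefore eta has 63 component morphisms.

63


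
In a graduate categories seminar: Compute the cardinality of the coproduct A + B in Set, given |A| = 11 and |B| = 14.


In Set, the coproduct A + B is the disjoint union.
|A + B| = |A| + |B| = 11 + 14 = 25

25


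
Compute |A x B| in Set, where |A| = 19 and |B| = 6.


In Set, the product A x B is the Cartesian product.
By the universal property, |A x B| = |A| * |B|.
|A x B| = 19 * 6 = 114

114


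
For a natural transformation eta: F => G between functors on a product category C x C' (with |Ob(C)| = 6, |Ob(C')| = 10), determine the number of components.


A natural transformation eta: F => G assigns one component morphism per
object of the domain category.
The domain is the product category C x C', so
|Ob(C x C')| = |Ob(C)| * |Ob(C')| = 6 * 10 = 60.
Therefore eta has 60 component morphisms.

60


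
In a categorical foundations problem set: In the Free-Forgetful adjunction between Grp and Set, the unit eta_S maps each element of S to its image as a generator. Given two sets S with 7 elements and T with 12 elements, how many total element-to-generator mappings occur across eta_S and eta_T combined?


The unit eta_X: X -> U(F(X)) of the Free-Forgetful adjunction
maps each element of X to a generator of F(X). For X = S + T (disjoint
union in Set), |S + T| = |S| + |T|.
Total mappings = 7 + 12 = 19.

19


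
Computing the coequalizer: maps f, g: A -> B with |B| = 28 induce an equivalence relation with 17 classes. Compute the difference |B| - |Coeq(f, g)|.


The coequalizer Coeq(f, g) = B / ~ has one element per equivalence class.
|B| = 28, |Coeq(f, g)| = 17.
|B| - |Coeq(f, g)| = 28 - 17 = 11.

11


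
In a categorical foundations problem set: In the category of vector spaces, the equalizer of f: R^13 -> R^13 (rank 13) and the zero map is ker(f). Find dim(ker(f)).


The equalizer of f and the zero map is ker(f).
By the rank-nullity theorem: dim(ker(f)) = dim(domain) - rank(f).
dim(ker(f)) = 13 - 13 = 0

0


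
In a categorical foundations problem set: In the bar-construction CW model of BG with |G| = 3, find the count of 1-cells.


In the bar-construction CW model of BG, the n-cells are indexed by
n-tuples [g_1|...|g_n] of non-identity elements of G (degenerate
simplices with some g_i = e do not contribute cells), so there are
(|G| - 1)^n n-cells.
For dim = 1 with |G| = 3:
cells = (3 - 1)^1 = 2^1 = 2

2


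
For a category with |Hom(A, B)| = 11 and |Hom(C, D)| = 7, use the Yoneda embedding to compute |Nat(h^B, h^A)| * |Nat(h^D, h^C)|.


By the Yoneda lemma, Nat(h^B, h^A) is isomorphic to Hom(A, B),
so |Nat(h^B, h^A)| = |Hom(A, B)| and |Nat(h^D, h^C)| = |Hom(C, D)|.
|Hom(A, B)| = 11, |Hom(C, D)| = 7.
|Nat(h^B, h^A) x Nat(h^D, h^C)| = 11 * 7 = 77

77


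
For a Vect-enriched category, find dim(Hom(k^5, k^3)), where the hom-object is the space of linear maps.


In Vect-enriched categories, Hom(k^n, k^m) is the space of m x n matrices.
dim(Hom(k^5, k^3)) = 3 * 5 = 15

15


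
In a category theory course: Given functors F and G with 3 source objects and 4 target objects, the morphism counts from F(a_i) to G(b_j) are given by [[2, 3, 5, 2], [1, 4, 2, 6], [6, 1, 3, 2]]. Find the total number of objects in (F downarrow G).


Objects of (F downarrow G) are triples (a, b, h: F(a)->G(b)).
The count equals the sum of all entries in the hom-matrix.
sum(row 0) = 12
sum(row 1) = 13
sum(row 2) = 12
Grand total = 37

37


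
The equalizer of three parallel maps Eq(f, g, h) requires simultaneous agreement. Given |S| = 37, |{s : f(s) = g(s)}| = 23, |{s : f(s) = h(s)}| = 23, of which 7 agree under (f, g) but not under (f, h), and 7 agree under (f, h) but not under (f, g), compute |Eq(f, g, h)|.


Eq(f, g, h) is the triple-agreement set: points in S where all three
maps take the same value. Using inclusion-exclusion on the pairwise data:
Pair (f, g) agrees on 23 points; pair (f, h) on 23 points.
Points agreeing under (f, g) but not (f, h) = 7; under (f, h) but not (f, g) = 7.
Triple-agreement = agreement-in-(f, g) minus points that agree under (f, g) but not (f, h):
|Eq(f, g, h)| = 23 - 7 = 16
(cross-check via (f, h): 23 - 7 = 16.)

16


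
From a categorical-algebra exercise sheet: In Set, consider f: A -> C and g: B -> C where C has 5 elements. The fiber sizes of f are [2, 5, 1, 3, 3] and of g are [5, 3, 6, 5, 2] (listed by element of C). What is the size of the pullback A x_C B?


The pullback A x_C B consists of pairs (a, b) with f(a) = g(b).
For each element c in C, the fiber product has |f^-1(c)| * |g^-1(c)| elements.
Summing over C: 2 * 5 + 5 * 3 + 1 * 6 + 3 * 5 + 3 * 2
= 10 + 15 + 6 + 15 + 6 = 52

52


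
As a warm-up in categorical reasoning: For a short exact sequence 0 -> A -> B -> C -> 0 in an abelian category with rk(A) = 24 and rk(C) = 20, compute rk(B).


For a short exact sequence 0 -> A -> B -> C -> 0,
rank is additive: rank(B) = rank(A) + rank(C).
rank(B) = 24 + 20 = 44

44


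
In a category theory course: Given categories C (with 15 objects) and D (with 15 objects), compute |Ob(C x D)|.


The product category C x D has objects that are pairs (c, d).
Number of pairs = |Ob(C)| * |Ob(D)| = 15 * 15 = 225

225


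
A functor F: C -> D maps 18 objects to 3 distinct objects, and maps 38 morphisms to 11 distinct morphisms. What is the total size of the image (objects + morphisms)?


The image of F consists of distinct objects and distinct morphisms.
|Im(F)| on objects = 3
|Im(F)| on morphisms = 11
Total image cardinality = 3 + 11 = 14

14


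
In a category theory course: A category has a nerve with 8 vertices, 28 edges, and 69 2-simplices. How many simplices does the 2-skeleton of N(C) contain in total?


The 2-skeleton of the nerve N(C) consists of simplices in dimensions 0, 1, 2:
  |N(C)_0| = 8 (objects)
  |N(C)_1| = 28 (morphisms)
  |N(C)_2| = 69 (composable pairs)
Total = 8 + 28 + 69 = 105

105


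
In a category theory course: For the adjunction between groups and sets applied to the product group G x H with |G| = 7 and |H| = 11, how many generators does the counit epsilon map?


The counit epsilon_K: F(U(K)) -> K of the Free-Forgetful adjunction
maps |K| generators of F(U(K)) into K. For K = G x H (the product group),
|G x H| = |G| * |H|.
Total generators mapped = 7 * 11 = 77.

77


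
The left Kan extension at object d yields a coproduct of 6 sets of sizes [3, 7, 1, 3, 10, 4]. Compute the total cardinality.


Pointwise, the left Kan extension (Lan_F H)(d) is the colimit, indexed
by the comma category (F downarrow d), of H composed with the
projection (F downarrow d) -> C. Here that colimit is given
as a coproduct (disjoint union) of sets, so its cardinality is the
sum of the sizes of the summands.
Coproduct of sets with sizes: 3 + 7 + 1 + 3 + 10 + 4
= 28

28


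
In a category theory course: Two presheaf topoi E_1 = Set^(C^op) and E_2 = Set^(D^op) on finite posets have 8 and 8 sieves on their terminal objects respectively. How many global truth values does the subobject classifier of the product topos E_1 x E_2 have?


In a product of presheaf topoi E_1 x E_2, the subobject classifier
is Omega = Omega_1 x Omega_2 (componentwise), so
|Omega(top)| = |Omega_1(top_1)| * |Omega_2(top_2)|.
= 8 * 8 = 64.

64


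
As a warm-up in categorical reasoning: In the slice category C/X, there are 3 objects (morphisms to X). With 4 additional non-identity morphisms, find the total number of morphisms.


In the slice category C/X, objects are morphisms to X.
Identity morphisms: 3 (one per object of C/X).
Non-identity morphisms: 4.
Total = 3 + 4 = 7

7


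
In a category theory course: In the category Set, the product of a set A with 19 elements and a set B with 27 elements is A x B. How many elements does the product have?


In Set, the product A x B is the Cartesian product.
By the universal property, |A x B| = |A| * |B|.
|A x B| = 19 * 27 = 513

513


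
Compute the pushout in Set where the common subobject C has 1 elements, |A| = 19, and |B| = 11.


The pushout A +_C B identifies the images of C in A and B.
|A +_C B| = |A| + |B| - |C| (for injections).
= 19 + 11 - 1 = 29

29


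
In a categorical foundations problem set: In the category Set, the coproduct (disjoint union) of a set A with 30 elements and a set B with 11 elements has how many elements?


In Set, the coproduct A + B is the disjoint union.
|A + B| = |A| + |B| = 30 + 11 = 41

41


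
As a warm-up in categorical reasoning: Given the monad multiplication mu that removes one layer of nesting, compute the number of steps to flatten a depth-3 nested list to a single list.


Each application of mu: T^2 -> T removes one layer of nesting.
Starting at depth 3 (i.e., T^3(X)), we need to reach T(X).
Number of mu applications = 3 - 1 = 2

2


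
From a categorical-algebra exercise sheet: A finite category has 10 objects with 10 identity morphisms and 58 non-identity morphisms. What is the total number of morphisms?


Each object has an identity morphism, giving 10 identities.
Adding the 58 non-identity morphisms:
Total = 10 + 58 = 68

68


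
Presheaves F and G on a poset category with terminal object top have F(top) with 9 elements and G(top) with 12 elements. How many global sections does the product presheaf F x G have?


Global sections of a presheaf on a poset with terminal top satisfy
Gamma(H) ~ H(top). Presheaves admit pointwise products, so
(F x G)(top) = F(top) x G(top) (Cartesian product).
|Gamma(F x G)| = |F(top)| * |G(top)| = 9 * 12 = 108.

108


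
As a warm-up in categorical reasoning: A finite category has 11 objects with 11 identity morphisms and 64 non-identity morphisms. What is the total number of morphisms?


Each object has an identity morphism, giving 11 identities.
Adding the 64 non-identity morphisms:
Total = 11 + 64 = 75

75


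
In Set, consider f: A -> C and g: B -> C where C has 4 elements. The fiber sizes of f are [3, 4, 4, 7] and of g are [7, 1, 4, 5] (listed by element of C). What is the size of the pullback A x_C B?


The pullback A x_C B consists of pairs (a, b) with f(a) = g(b).
For each element c in C, the fiber product has |f^-1(c)| * |g^-1(c)| elements.
Summing over C: 3 * 7 + 4 * 1 + 4 * 4 + 7 * 5
= 21 + 4 + 16 + 35 = 76

76


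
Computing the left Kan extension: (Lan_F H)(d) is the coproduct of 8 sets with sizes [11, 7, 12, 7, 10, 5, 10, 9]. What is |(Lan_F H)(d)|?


Pointwise, the left Kan extension (Lan_F H)(d) is the colimit, indexed
by the comma category (F downarrow d), of H composed with the
projection (F downarrow d) -> C. Here that colimit is given
as a coproduct (disjoint union) of sets, so its cardinality is the
sum of the sizes of the summands.
Coproduct of sets with sizes: 11 + 7 + 12 + 7 + 10 + 5 + 10 + 9
= 71

71


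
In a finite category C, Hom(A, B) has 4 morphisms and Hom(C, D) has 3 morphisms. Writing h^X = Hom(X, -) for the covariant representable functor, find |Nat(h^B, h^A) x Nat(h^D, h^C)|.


By the Yoneda lemma, Nat(h^B, h^A) is isomorphic to Hom(A, B),
so |Nat(h^B, h^A)| = |Hom(A, B)| and |Nat(h^D, h^C)| = |Hom(C, D)|.
|Hom(A, B)| = 4, |Hom(C, D)| = 3.
|Nat(h^B, h^A) x Nat(h^D, h^C)| = 4 * 3 = 12

12


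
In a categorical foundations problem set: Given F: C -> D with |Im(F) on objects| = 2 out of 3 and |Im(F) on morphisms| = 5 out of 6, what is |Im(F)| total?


The image of F consists of distinct objects and distinct morphisms.
|Im(F)| on objects = 2
|Im(F)| on morphisms = 5
Total image cardinality = 2 + 5 = 7

7


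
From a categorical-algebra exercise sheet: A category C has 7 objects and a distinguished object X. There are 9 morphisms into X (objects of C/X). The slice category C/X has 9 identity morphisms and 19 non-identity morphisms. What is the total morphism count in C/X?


In the slice category C/X, objects are morphisms to X.
Identity morphisms: 9 (one per object of C/X).
Non-identity morphisms: 19.
Total = 9 + 19 = 28

28


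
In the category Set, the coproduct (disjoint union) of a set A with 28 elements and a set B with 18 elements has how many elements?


In Set, the coproduct A + B is the disjoint union.
|A + B| = |A| + |B| = 28 + 18 = 46

46


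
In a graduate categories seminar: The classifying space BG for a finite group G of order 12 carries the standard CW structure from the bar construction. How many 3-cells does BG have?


In the bar-construction CW model of BG, the n-cells are indexed by
n-tuples [g_1|...|g_n] of non-identity elements of G (degenerate
simplices with some g_i = e do not contribute cells), so there are
(|G| - 1)^n n-cells.
For dim = 3 with |G| = 12:
cells = (12 - 1)^3 = 11^3 = 1331

1331


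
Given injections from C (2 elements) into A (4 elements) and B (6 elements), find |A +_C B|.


The pushout A +_C B identifies the images of C in A and B.
|A +_C B| = |A| + |B| - |C| (for injections).
= 4 + 6 - 2 = 8

8


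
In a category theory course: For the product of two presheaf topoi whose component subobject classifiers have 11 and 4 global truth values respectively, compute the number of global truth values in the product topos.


In a product of presheaf topoi E_1 x E_2, the subobject classifier
is Omega = Omega_1 x Omega_2 (componentwise), so
|Omega(top)| = |Omega_1(top_1)| * |Omega_2(top_2)|.
= 11 * 4 = 44.

44


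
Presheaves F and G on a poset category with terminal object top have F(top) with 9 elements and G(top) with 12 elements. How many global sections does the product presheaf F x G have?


Global sections of a presheaf on a poset with terminal top satisfy
Gamma(H) ~ H(top). Presheaves admit pointwise products, so
(F x G)(top) = F(top) x G(top) (Cartesian product).
|Gamma(F x G)| = |F(top)| * |G(top)| = 9 * 12 = 108.

108


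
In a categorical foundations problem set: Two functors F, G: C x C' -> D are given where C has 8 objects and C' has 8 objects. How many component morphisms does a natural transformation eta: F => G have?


A natural transformation eta: F => G assigns one component morphism per
object of the domain category.
The domain is the product category C x C', so
|Ob(C x C')| = |Ob(C)| * |Ob(C')| = 8 * 8 = 64.
Therefore eta has 64 component morphisms.

64


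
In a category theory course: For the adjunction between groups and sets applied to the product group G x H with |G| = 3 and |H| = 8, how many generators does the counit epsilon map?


The counit epsilon_K: F(U(K)) -> K of the Free-Forgetful adjunction
maps |K| generators of F(U(K)) into K. For K = G x H (the product group),
|G x H| = |G| * |H|.
Total generators mapped = 3 * 8 = 24.

24


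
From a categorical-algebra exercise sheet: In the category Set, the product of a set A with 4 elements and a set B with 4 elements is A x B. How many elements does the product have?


In Set, the product A x B is the Cartesian product.
By the universal property, |A x B| = |A| * |B|.
|A x B| = 4 * 4 = 16

16


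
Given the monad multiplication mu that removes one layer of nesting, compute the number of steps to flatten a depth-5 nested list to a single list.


Each application of mu: T^2 -> T removes one layer of nesting.
Starting at depth 5 (i.e., T^5(X)), we need to reach T(X).
Number of mu applications = 5 - 1 = 4

4


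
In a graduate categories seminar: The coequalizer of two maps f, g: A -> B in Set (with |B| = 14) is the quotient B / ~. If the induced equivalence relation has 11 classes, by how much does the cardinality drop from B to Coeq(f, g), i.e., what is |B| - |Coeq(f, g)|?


The coequalizer Coeq(f, g) = B / ~ has one element per equivalence class.
|B| = 14, |Coeq(f, g)| = 11.
|B| - |Coeq(f, g)| = 14 - 11 = 3.

3


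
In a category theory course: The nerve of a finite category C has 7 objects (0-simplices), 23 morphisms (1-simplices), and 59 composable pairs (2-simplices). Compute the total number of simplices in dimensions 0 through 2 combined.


The 2-skeleton of the nerve N(C) consists of simplices in dimensions 0, 1, 2:
  |N(C)_0| = 7 (objects)
  |N(C)_1| = 23 (morphisms)
  |N(C)_2| = 59 (composable pairs)
Total = 7 + 23 + 59 = 89

89


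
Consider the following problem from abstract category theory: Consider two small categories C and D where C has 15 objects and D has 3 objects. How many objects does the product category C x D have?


The product category C x D has objects that are pairs (c, d).
Number of pairs = |Ob(C)| * |Ob(D)| = 15 * 3 = 45

45


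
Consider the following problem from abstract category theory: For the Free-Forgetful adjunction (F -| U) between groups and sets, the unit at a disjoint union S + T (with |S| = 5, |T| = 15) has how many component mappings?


The unit eta_X: X -> U(F(X)) of the Free-Forgetful adjunction
maps each element of X to a generator of F(X). For X = S + T (disjoint
union in Set), |S + T| = |S| + |T|.
Total mappings = 5 + 15 = 20.

20


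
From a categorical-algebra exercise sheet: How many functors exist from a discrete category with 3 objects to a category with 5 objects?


A functor from a discrete category C to D is determined by
where each object maps. Each of the 3 objects of C can map
to any of the 5 objects of D independently.
Number of functors = 5^3 = 125

125


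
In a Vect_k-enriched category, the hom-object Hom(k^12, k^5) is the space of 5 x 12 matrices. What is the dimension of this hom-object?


In Vect-enriched categories, Hom(k^n, k^m) is the space of m x n matrices.
dim(Hom(k^12, k^5)) = 5 * 12 = 60

60


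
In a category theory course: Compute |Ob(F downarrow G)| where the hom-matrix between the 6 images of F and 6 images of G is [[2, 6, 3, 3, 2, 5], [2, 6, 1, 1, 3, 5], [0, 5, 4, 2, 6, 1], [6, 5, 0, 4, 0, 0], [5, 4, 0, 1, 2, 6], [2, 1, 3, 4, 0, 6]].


Objects of (F downarrow G) are triples (a, b, h: F(a)->G(b)).
The count equals the sum of all entries in the hom-matrix.
sum(row 0) = 21
sum(row 1) = 18
sum(row 2) = 18
sum(row 3) = 15
sum(row 4) = 18
sum(row 5) = 16
Grand total = 106

106


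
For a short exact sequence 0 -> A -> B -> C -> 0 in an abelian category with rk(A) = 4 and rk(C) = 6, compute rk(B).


For a short exact sequence 0 -> A -> B -> C -> 0,
rank is additive: rank(B) = rank(A) + rank(C).
rank(B) = 4 + 6 = 10

10


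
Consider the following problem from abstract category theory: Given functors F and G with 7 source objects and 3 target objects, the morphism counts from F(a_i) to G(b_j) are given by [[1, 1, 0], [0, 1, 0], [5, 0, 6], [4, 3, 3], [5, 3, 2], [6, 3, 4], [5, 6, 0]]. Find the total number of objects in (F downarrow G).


Objects of (F downarrow G) are triples (a, b, h: F(a)->G(b)).
The count equals the sum of all entries in the hom-matrix.
sum(row 0) = 2
sum(row 1) = 1
sum(row 2) = 11
sum(row 3) = 10
sum(row 4) = 10
sum(row 5) = 13
sum(row 6) = 11
Grand total = 58

58


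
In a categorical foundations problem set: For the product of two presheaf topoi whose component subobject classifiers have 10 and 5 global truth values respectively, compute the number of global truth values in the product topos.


In a product of presheaf topoi E_1 x E_2, the subobject classifier
is Omega = Omega_1 x Omega_2 (componentwise), so
|Omega(top)| = |Omega_1(top_1)| * |Omega_2(top_2)|.
= 10 * 5 = 50.

50


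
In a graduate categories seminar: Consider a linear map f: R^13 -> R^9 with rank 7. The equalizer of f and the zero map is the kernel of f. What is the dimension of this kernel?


The equalizer of f and the zero map is ker(f).
By the rank-nullity theorem: dim(ker(f)) = dim(domain) - rank(f).
dim(ker(f)) = 13 - 7 = 6

6


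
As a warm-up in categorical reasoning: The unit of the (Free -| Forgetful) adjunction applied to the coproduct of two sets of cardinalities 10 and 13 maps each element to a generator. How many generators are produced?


The unit eta_X: X -> U(F(X)) of the Free-Forgetful adjunction
maps each element of X to a generator of F(X). For X = S + T (disjoint
union in Set), |S + T| = |S| + |T|.
Total mappings = 10 + 13 = 23.

23


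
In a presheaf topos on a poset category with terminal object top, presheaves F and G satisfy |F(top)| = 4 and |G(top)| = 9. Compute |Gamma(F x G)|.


Global sections of a presheaf on a poset with terminal top satisfy
Gamma(H) ~ H(top). Presheaves admit pointwise products, so
(F x G)(top) = F(top) x G(top) (Cartesian product).
|Gamma(F x G)| = |F(top)| * |G(top)| = 4 * 9 = 36.

36


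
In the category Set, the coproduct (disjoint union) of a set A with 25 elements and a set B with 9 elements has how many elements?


In Set, the coproduct A + B is the disjoint union.
|A + B| = |A| + |B| = 25 + 9 = 34

34


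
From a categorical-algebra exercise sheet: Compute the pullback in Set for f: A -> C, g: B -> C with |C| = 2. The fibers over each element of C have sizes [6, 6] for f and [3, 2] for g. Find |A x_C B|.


The pullback A x_C B consists of pairs (a, b) with f(a) = g(b).
For each element c in C, the fiber product has |f^-1(c)| * |g^-1(c)| elements.
Summing over C: 6 * 3 + 6 * 2
= 18 + 12 = 30

30


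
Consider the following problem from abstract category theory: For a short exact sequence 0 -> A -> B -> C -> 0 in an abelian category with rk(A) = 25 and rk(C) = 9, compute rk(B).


For a short exact sequence 0 -> A -> B -> C -> 0,
rank is additive: rank(B) = rank(A) + rank(C).
rank(B) = 25 + 9 = 34

34


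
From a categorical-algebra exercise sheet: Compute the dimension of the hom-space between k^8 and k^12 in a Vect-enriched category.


In Vect-enriched categories, Hom(k^n, k^m) is the space of m x n matrices.
dim(Hom(k^8, k^12)) = 12 * 8 = 96

96


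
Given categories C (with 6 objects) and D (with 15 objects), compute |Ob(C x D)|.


The product category C x D has objects that are pairs (c, d).
Number of pairs = |Ob(C)| * |Ob(D)| = 6 * 15 = 90

90


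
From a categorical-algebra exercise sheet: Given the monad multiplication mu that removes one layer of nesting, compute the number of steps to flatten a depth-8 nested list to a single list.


Each application of mu: T^2 -> T removes one layer of nesting.
Starting at depth 8 (i.e., T^8(X)), we need to reach T(X).
Number of mu applications = 8 - 1 = 7

7


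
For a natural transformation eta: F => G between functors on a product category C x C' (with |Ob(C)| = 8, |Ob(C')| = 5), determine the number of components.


A natural transformation eta: F => G assigns one component morphism per
object of the domain category.
The domain is the product category C x C', so
|Ob(C x C')| = |Ob(C)| * |Ob(C')| = 8 * 5 = 40.
Therefore eta has 40 component morphisms.

40


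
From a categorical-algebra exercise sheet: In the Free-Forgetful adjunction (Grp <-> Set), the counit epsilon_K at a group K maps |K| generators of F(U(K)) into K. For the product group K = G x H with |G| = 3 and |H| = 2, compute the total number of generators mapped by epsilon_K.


The counit epsilon_K: F(U(K)) -> K of the Free-Forgetful adjunction
maps |K| generators of F(U(K)) into K. For K = G x H (the product group),
|G x H| = |G| * |H|.
Total generators mapped = 3 * 2 = 6.

6


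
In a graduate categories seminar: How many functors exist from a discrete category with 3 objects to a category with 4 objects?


A functor from a discrete category C to D is determined by
where each object maps. Each of the 3 objects of C can map
to any of the 4 objects of D independently.
Number of functors = 4^3 = 64

64


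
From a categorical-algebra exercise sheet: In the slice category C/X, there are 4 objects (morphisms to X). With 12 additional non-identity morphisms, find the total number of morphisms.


In the slice category C/X, objects are morphisms to X.
Identity morphisms: 4 (one per object of C/X).
Non-identity morphisms: 12.
Total = 4 + 12 = 16

16


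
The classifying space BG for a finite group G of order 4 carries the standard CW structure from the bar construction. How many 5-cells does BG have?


In the bar-construction CW model of BG, the n-cells are indexed by
n-tuples [g_1|...|g_n] of non-identity elements of G (degenerate
simplices with some g_i = e do not contribute cells), so there are
(|G| - 1)^n n-cells.
For dim = 5 with |G| = 4:
cells = (4 - 1)^5 = 3^5 = 243

243


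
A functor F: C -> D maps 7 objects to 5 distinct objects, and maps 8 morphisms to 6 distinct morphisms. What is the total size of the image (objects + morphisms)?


The image of F consists of distinct objects and distinct morphisms.
|Im(F)| on objects = 5
|Im(F)| on morphisms = 6
Total image cardinality = 5 + 6 = 11

11


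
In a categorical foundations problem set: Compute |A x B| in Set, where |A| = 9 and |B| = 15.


In Set, the product A x B is the Cartesian product.
By the universal property, |A x B| = |A| * |B|.
|A x B| = 9 * 15 = 135

135


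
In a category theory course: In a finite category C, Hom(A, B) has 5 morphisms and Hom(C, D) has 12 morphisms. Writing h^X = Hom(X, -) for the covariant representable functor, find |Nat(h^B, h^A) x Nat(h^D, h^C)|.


By the Yoneda lemma, Nat(h^B, h^A) is isomorphic to Hom(A, B),
so |Nat(h^B, h^A)| = |Hom(A, B)| and |Nat(h^D, h^C)| = |Hom(C, D)|.
|Hom(A, B)| = 5, |Hom(C, D)| = 12.
|Nat(h^B, h^A) x Nat(h^D, h^C)| = 5 * 12 = 60

60


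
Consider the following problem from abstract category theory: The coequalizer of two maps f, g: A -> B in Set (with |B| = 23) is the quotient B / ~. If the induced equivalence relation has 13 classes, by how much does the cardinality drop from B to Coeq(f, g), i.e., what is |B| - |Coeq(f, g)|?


The coequalizer Coeq(f, g) = B / ~ has one element per equivalence class.
|B| = 23, |Coeq(f, g)| = 13.
|B| - |Coeq(f, g)| = 23 - 13 = 10.

10


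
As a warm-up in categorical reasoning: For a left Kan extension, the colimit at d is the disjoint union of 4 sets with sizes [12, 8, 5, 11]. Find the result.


Pointwise, the left Kan extension (Lan_F H)(d) is the colimit, indexed
by the comma category (F downarrow d), of H composed with the
projection (F downarrow d) -> C. Here that colimit is given
as a coproduct (disjoint union) of sets, so its cardinality is the
sum of the sizes of the summands.
Coproduct of sets with sizes: 12 + 8 + 5 + 11
= 36

36


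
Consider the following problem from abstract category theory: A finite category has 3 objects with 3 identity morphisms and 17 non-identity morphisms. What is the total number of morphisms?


Each object has an identity morphism, giving 3 identities.
Adding the 17 non-identity morphisms:
Total = 3 + 17 = 20

20
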